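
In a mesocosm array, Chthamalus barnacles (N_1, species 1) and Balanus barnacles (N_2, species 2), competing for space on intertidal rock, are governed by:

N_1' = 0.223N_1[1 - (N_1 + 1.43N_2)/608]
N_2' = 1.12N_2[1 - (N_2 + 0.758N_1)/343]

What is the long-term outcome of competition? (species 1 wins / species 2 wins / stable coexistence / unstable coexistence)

species 1 excludes species 2

Compare the nullcline intercepts: K1/α12 = 608/1.43 = 425 > K2 = 343; K2/α21 = 343/0.758 = 453 < K1 = 608.
Since the inequalities point opposite ways, species 1 can invade but species 2 cannot.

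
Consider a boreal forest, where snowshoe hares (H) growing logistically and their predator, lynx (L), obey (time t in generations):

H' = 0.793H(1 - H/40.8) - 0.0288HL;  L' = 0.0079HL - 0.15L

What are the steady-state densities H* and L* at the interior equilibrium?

From dL/dt = 0 with L > 0: 0.0079H* = 0.15, so H* = 19.
Substitute into dH/dt = 0: 0.793(1 - 19/40.8) = 0.0288L*.
The bracket is 0.535, giving L* = 0.424/0.0288 = 14.7.

H* ≈ 19, L* ≈ 14.7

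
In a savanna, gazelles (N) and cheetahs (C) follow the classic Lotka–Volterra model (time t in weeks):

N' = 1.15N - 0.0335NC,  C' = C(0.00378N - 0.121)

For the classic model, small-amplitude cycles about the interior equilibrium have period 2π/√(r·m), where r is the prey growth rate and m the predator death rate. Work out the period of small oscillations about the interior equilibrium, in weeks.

Here r = 1.15 and m = 0.121, so r·m = 0.139.
ω = √0.139 = 0.373 per week, hence T = 2π/ω ≈ 16.8 weeks.

T ≈ 16.8 weeks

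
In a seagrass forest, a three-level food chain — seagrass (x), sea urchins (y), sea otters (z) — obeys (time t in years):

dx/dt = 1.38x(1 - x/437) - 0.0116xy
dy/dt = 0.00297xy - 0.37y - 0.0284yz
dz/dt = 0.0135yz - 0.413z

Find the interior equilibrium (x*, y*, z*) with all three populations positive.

x* ≈ 325, y* ≈ 30.6, z* ≈ 20.9

From dz/dt = 0: 0.0135y* = 0.413, so y* = 30.6.
From dx/dt = 0: 1.38(1 - x*/437) = 0.0116·30.6, giving x* = 437·(1 - 0.257) = 325.
From dy/dt = 0: 0.00297·325 - 0.37 = 0.0284z*, so z* = 0.594/0.0284 = 20.9.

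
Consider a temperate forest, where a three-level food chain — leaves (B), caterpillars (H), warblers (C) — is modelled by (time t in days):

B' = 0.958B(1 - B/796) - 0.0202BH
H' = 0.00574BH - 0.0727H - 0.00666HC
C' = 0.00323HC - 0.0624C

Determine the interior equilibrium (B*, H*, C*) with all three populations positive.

B* ≈ 472, H* ≈ 19.3, C* ≈ 396

From dC/dt = 0: 0.00323H* = 0.0624, so H* = 19.3.
From dB/dt = 0: 0.958(1 - B*/796) = 0.0202·19.3, giving B* = 796·(1 - 0.407) = 472.
From dH/dt = 0: 0.00574·472 - 0.0727 = 0.00666C*, so C* = 2.64/0.00666 = 396.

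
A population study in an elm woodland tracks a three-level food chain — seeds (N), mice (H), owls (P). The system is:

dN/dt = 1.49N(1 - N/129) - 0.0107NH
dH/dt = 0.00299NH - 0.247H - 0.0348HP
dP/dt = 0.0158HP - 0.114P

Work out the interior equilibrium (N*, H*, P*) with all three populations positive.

From dP/dt = 0: 0.0158H* = 0.114, so H* = 7.22.
From dN/dt = 0: 1.49(1 - N*/129) = 0.0107·7.22, giving N* = 129·(1 - 0.0518) = 122.
From dH/dt = 0: 0.00299·122 - 0.247 = 0.0348P*, so P* = 0.119/0.0348 = 3.41.

N* ≈ 122, H* ≈ 7.22, P* ≈ 3.41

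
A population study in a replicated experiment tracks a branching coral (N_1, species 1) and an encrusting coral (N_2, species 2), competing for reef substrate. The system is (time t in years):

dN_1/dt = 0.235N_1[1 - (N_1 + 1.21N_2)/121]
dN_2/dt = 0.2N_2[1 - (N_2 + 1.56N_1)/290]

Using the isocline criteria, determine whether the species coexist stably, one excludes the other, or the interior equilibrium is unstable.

species 2 excludes species 1

Compare the nullcline intercepts: K1/α12 = 121/1.21 = 100 < K2 = 290; K2/α21 = 290/1.56 = 186 > K1 = 121.
Since the inequalities point opposite ways, species 2 can invade but species 1 cannot.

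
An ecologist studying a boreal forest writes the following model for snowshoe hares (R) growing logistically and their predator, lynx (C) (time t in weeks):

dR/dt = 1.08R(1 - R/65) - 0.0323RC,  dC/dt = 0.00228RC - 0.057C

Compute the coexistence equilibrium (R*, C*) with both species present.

R* ≈ 25, C* ≈ 20.6

From dC/dt = 0 with C > 0: 0.00228R* = 0.057, so R* = 25.
Substitute into dR/dt = 0: 1.08(1 - 25/65) = 0.0323C*.
The bracket is 0.615, giving C* = 0.665/0.0323 = 20.6.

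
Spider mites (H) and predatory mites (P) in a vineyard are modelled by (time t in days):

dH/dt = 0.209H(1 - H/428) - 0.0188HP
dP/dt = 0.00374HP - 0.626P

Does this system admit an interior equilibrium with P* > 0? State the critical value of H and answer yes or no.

The predator equation gives dP/dt > 0 only when H > 0.626/0.00374 = 167.
Without the predator, H → K = 428. Since 428 > 167, the predator can invade and persist.

Threshold H = 167; K > 167, so yes, the predator persists.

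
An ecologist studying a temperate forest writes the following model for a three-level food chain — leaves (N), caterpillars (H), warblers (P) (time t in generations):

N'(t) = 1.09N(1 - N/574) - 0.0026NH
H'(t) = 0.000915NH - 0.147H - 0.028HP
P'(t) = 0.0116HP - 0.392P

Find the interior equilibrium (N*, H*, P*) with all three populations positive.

From dP/dt = 0: 0.0116H* = 0.392, so H* = 33.8.
From dN/dt = 0: 1.09(1 - N*/574) = 0.0026·33.8, giving N* = 574·(1 - 0.0806) = 528.
From dH/dt = 0: 0.000915·528 - 0.147 = 0.028P*, so P* = 0.336/0.028 = 12.

N* ≈ 528, H* ≈ 33.8, P* ≈ 12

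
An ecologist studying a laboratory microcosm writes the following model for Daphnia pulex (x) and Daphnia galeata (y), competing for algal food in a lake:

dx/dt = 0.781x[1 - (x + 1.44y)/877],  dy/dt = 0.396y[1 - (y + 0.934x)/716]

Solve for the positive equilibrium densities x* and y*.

x* ≈ 447, y* ≈ 299

Setting both brackets to zero gives the nullclines x + 1.44y = 877 and 0.934x + y = 716.
Substituting y = 716 - 0.934x into the first: x(1 - 1.44·0.934) = 877 - 1.44·716.
So x* = -154/-0.345 = 447, and then y* = 716 - 0.934·447 = 299.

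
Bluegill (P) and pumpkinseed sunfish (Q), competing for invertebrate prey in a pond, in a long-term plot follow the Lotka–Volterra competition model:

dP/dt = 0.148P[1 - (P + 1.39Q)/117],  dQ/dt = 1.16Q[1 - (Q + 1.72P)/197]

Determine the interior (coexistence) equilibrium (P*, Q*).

P* ≈ 113, Q* ≈ 3.05

Setting both brackets to zero gives the nullclines P + 1.39Q = 117 and 1.72P + Q = 197.
Substituting Q = 197 - 1.72P into the first: P(1 - 1.39·1.72) = 117 - 1.39·197.
So P* = -157/-1.39 = 113, and then Q* = 197 - 1.72·113 = 3.05.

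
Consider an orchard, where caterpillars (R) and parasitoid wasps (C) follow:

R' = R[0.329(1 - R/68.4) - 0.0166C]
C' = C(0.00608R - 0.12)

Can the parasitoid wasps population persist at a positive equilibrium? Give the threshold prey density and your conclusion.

Threshold R = 19.7; K > 19.7, so yes, the predator persists.

The predator equation gives dC/dt > 0 only when R > 0.12/0.00608 = 19.7.
Without the predator, R → K = 68.4. Since 68.4 > 19.7, the predator can invade and persist.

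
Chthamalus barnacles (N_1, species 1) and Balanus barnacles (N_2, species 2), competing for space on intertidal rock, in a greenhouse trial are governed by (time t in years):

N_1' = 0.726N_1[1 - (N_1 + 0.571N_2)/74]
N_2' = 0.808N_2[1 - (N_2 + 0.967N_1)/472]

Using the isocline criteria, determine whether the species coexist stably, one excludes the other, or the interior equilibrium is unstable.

species 2 excludes species 1

Compare the nullcline intercepts: K1/α12 = 74/0.571 = 130 < K2 = 472; K2/α21 = 472/0.967 = 488 > K1 = 74.
Since the inequalities point opposite ways, species 2 can invade but species 1 cannot.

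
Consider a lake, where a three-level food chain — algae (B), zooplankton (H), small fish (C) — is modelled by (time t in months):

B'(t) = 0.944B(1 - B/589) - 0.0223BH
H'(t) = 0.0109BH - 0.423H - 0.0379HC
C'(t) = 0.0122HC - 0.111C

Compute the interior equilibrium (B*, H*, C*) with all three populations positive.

From dC/dt = 0: 0.0122H* = 0.111, so H* = 9.1.
From dB/dt = 0: 0.944(1 - B*/589) = 0.0223·9.1, giving B* = 589·(1 - 0.215) = 462.
From dH/dt = 0: 0.0109·462 - 0.423 = 0.0379C*, so C* = 4.62/0.0379 = 122.

B* ≈ 462, H* ≈ 9.1, C* ≈ 122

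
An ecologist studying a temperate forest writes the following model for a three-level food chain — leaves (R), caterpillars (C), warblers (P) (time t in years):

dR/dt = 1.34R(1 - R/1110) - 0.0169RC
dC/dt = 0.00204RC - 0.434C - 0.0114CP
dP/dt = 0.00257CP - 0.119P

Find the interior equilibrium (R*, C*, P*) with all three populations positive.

R* ≈ 462, C* ≈ 46.3, P* ≈ 44.6

From dP/dt = 0: 0.00257C* = 0.119, so C* = 46.3.
From dR/dt = 0: 1.34(1 - R*/1110) = 0.0169·46.3, giving R* = 1110·(1 - 0.584) = 462.
From dC/dt = 0: 0.00204·462 - 0.434 = 0.0114P*, so P* = 0.508/0.0114 = 44.6.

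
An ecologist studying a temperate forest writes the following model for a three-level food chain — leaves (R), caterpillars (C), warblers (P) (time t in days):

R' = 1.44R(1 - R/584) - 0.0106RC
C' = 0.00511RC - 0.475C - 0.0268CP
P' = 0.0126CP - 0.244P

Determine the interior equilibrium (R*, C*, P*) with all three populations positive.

From dP/dt = 0: 0.0126C* = 0.244, so C* = 19.4.
From dR/dt = 0: 1.44(1 - R*/584) = 0.0106·19.4, giving R* = 584·(1 - 0.143) = 501.
From dC/dt = 0: 0.00511·501 - 0.475 = 0.0268P*, so P* = 2.08/0.0268 = 77.8.

R* ≈ 501, C* ≈ 19.4, P* ≈ 77.8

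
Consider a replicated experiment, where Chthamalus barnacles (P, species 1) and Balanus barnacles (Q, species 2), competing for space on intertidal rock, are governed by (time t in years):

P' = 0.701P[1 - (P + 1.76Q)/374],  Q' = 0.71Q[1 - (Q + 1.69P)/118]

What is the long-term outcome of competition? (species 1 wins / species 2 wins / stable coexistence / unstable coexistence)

species 1 excludes species 2

Compare the nullcline intercepts: K1/α12 = 374/1.76 = 212 > K2 = 118; K2/α21 = 118/1.69 = 69.8 < K1 = 374.
Since the inequalities point opposite ways, species 1 can invade but species 2 cannot.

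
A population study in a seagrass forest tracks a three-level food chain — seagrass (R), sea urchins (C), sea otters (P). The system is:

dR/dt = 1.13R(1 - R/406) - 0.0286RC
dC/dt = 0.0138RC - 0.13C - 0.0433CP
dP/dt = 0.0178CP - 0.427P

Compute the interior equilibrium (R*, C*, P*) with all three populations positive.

R* ≈ 159, C* ≈ 24, P* ≈ 47.8

From dP/dt = 0: 0.0178C* = 0.427, so C* = 24.
From dR/dt = 0: 1.13(1 - R*/406) = 0.0286·24, giving R* = 406·(1 - 0.607) = 159.
From dC/dt = 0: 0.0138·159 - 0.13 = 0.0433P*, so P* = 2.07/0.0433 = 47.8.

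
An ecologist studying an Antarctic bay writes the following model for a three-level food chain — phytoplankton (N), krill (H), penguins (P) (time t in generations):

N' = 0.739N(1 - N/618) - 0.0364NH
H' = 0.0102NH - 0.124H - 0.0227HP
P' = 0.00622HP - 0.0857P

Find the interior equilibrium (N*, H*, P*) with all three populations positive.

From dP/dt = 0: 0.00622H* = 0.0857, so H* = 13.8.
From dN/dt = 0: 0.739(1 - N*/618) = 0.0364·13.8, giving N* = 618·(1 - 0.679) = 199.
From dH/dt = 0: 0.0102·199 - 0.124 = 0.0227P*, so P* = 1.9/0.0227 = 83.8.

N* ≈ 199, H* ≈ 13.8, P* ≈ 83.8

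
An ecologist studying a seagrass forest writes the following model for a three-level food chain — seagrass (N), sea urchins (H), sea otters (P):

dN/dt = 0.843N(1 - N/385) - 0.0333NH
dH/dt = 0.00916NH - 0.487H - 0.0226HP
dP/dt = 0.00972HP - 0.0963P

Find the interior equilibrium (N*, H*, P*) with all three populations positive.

N* ≈ 234, H* ≈ 9.91, P* ≈ 73.4

From dP/dt = 0: 0.00972H* = 0.0963, so H* = 9.91.
From dN/dt = 0: 0.843(1 - N*/385) = 0.0333·9.91, giving N* = 385·(1 - 0.391) = 234.
From dH/dt = 0: 0.00916·234 - 0.487 = 0.0226P*, so P* = 1.66/0.0226 = 73.4.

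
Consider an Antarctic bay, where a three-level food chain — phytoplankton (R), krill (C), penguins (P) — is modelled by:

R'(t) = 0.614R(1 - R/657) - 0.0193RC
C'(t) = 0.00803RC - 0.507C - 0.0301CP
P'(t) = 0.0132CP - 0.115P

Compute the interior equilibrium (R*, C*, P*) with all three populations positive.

From dP/dt = 0: 0.0132C* = 0.115, so C* = 8.71.
From dR/dt = 0: 0.614(1 - R*/657) = 0.0193·8.71, giving R* = 657·(1 - 0.274) = 477.
From dC/dt = 0: 0.00803·477 - 0.507 = 0.0301P*, so P* = 3.32/0.0301 = 110.

R* ≈ 477, C* ≈ 8.71, P* ≈ 110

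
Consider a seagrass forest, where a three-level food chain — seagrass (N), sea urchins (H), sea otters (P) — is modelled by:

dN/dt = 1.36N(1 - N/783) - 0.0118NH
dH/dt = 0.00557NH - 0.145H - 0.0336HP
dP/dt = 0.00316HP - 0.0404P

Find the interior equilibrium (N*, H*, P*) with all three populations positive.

From dP/dt = 0: 0.00316H* = 0.0404, so H* = 12.8.
From dN/dt = 0: 1.36(1 - N*/783) = 0.0118·12.8, giving N* = 783·(1 - 0.111) = 696.
From dH/dt = 0: 0.00557·696 - 0.145 = 0.0336P*, so P* = 3.73/0.0336 = 111.

N* ≈ 696, H* ≈ 12.8, P* ≈ 111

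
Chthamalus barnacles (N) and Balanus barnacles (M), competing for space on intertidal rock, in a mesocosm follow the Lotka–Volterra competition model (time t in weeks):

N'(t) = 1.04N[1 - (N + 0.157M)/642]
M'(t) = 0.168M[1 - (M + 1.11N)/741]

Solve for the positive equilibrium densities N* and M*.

Setting both brackets to zero gives the nullclines N + 0.157M = 642 and 1.11N + M = 741.
Substituting M = 741 - 1.11N into the first: N(1 - 0.157·1.11) = 642 - 0.157·741.
So N* = 526/0.826 = 637, and then M* = 741 - 1.11·637 = 34.4.

N* ≈ 637, M* ≈ 34.4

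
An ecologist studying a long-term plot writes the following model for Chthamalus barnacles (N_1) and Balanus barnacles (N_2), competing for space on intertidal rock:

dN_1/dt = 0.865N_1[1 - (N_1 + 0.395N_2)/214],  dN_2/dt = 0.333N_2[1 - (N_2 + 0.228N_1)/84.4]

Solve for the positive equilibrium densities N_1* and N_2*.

Setting both brackets to zero gives the nullclines N_1 + 0.395N_2 = 214 and 0.228N_1 + N_2 = 84.4.
Substituting N_2 = 84.4 - 0.228N_1 into the first: N_1(1 - 0.395·0.228) = 214 - 0.395·84.4.
So N_1* = 181/0.91 = 199, and then N_2* = 84.4 - 0.228·199 = 39.1.

N_1* ≈ 199, N_2* ≈ 39.1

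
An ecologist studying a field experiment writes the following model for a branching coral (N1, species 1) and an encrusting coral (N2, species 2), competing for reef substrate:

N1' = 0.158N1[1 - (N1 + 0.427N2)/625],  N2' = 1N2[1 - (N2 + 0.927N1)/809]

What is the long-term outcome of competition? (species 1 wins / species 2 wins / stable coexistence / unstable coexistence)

Compare the nullcline intercepts: K1/α12 = 625/0.427 = 1460 > K2 = 809; K2/α21 = 809/0.927 = 873 > K1 = 625.
Since both inequalities hold, each species can invade when rare, so the interior equilibrium is stable.

stable coexistence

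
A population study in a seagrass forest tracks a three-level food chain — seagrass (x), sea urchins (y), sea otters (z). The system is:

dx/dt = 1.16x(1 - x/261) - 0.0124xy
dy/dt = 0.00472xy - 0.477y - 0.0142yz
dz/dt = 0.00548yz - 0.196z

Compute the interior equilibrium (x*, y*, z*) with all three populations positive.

From dz/dt = 0: 0.00548y* = 0.196, so y* = 35.8.
From dx/dt = 0: 1.16(1 - x*/261) = 0.0124·35.8, giving x* = 261·(1 - 0.382) = 161.
From dy/dt = 0: 0.00472·161 - 0.477 = 0.0142z*, so z* = 0.284/0.0142 = 20.

x* ≈ 161, y* ≈ 35.8, z* ≈ 20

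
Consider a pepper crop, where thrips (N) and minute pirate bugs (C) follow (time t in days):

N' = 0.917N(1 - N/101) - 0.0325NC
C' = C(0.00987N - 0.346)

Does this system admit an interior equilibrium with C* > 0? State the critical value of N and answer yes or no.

The predator equation gives dC/dt > 0 only when N > 0.346/0.00987 = 35.1.
Without the predator, N → K = 101. Since 101 > 35.1, the predator can invade and persist.

Threshold N = 35.1; K > 35.1, so yes, the predator persists.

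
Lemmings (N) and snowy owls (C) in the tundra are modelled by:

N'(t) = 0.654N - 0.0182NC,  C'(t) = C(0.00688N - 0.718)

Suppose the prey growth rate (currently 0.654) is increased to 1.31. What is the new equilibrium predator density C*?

At the interior fixed point, setting dN/dt = 0 with N > 0 fixes C* = (prey growth rate)/(NC coefficient) — independent of the other coefficients.
With the change, C* = 1.31/0.0182 = 72; it rises from 35.9.

C* ≈ 72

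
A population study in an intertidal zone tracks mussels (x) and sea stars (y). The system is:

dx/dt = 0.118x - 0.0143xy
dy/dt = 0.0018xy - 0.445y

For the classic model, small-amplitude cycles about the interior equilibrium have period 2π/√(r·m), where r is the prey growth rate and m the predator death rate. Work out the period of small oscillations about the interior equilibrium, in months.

T ≈ 27.4 months

Here r = 0.118 and m = 0.445, so r·m = 0.0525.
ω = √0.0525 = 0.229 per month, hence T = 2π/ω ≈ 27.4 months.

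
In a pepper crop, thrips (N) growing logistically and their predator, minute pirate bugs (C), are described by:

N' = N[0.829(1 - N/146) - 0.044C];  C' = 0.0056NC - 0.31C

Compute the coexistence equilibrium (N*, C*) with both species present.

N* ≈ 55.4, C* ≈ 11.7

From dC/dt = 0 with C > 0: 0.0056N* = 0.31, so N* = 55.4.
Substitute into dN/dt = 0: 0.829(1 - 55.4/146) = 0.044C*.
The bracket is 0.621, giving C* = 0.515/0.044 = 11.7.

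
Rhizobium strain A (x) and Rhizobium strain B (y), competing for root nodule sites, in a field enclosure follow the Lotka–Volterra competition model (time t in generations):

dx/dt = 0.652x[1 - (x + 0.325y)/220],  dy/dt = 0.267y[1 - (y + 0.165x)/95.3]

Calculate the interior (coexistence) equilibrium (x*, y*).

Setting both brackets to zero gives the nullclines x + 0.325y = 220 and 0.165x + y = 95.3.
Substituting y = 95.3 - 0.165x into the first: x(1 - 0.325·0.165) = 220 - 0.325·95.3.
So x* = 189/0.946 = 200, and then y* = 95.3 - 0.165·200 = 62.3.

x* ≈ 200, y* ≈ 62.3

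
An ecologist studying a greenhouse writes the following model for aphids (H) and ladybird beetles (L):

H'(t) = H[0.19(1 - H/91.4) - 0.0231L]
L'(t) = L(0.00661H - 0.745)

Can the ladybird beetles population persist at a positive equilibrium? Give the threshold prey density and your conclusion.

The predator equation gives dL/dt > 0 only when H > 0.745/0.00661 = 113.
Without the predator, H → K = 91.4. Since 91.4 < 113, the predator cannot invade.

Threshold H = 113; K < 113, so no, the predator goes extinct.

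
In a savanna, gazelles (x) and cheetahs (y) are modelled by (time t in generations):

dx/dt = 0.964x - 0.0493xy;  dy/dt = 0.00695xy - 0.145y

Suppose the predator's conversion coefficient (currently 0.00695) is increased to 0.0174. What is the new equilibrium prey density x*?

At the interior fixed point, setting dy/dt = 0 with y > 0 fixes x* = (predator death rate)/(xy coefficient) — independent of the other coefficients.
With the change, x* = 0.145/0.0174 = 8.33; it falls from 20.9.

x* ≈ 8.33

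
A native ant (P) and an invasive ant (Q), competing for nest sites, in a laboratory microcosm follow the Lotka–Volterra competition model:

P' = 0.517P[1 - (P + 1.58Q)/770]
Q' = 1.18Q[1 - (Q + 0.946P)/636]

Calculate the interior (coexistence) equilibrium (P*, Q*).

Setting both brackets to zero gives the nullclines P + 1.58Q = 770 and 0.946P + Q = 636.
Substituting Q = 636 - 0.946P into the first: P(1 - 1.58·0.946) = 770 - 1.58·636.
So P* = -235/-0.495 = 475, and then Q* = 636 - 0.946·475 = 187.

P* ≈ 475, Q* ≈ 187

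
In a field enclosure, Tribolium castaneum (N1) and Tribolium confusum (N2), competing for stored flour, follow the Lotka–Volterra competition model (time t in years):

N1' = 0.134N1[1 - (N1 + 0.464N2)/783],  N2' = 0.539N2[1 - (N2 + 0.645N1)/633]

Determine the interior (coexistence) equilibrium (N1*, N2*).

N1* ≈ 698, N2* ≈ 183

Setting both brackets to zero gives the nullclines N1 + 0.464N2 = 783 and 0.645N1 + N2 = 633.
Substituting N2 = 633 - 0.645N1 into the first: N1(1 - 0.464·0.645) = 783 - 0.464·633.
So N1* = 489/0.701 = 698, and then N2* = 633 - 0.645·698 = 183.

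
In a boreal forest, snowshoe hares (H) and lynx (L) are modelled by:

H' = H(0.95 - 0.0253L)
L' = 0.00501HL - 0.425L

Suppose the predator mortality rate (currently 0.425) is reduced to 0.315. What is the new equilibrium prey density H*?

At the interior fixed point, setting dL/dt = 0 with L > 0 fixes H* = (predator death rate)/(HL coefficient) — independent of the other coefficients.
With the change, H* = 0.315/0.00501 = 62.9; it falls from 84.8.

H* ≈ 62.9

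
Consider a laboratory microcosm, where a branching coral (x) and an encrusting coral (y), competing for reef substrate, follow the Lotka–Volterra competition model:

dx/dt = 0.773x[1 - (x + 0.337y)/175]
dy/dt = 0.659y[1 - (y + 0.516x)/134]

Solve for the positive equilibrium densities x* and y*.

x* ≈ 157, y* ≈ 52.9

Setting both brackets to zero gives the nullclines x + 0.337y = 175 and 0.516x + y = 134.
Substituting y = 134 - 0.516x into the first: x(1 - 0.337·0.516) = 175 - 0.337·134.
So x* = 130/0.826 = 157, and then y* = 134 - 0.516·157 = 52.9.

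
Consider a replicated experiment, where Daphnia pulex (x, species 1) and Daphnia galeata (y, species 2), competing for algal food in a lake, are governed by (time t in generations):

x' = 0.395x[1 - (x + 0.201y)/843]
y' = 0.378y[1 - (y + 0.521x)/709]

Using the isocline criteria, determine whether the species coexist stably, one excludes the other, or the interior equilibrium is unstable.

stable coexistence

Compare the nullcline intercepts: K1/α12 = 843/0.201 = 4190 > K2 = 709; K2/α21 = 709/0.521 = 1360 > K1 = 843.
Since both inequalities hold, each species can invade when rare, so the interior equilibrium is stable.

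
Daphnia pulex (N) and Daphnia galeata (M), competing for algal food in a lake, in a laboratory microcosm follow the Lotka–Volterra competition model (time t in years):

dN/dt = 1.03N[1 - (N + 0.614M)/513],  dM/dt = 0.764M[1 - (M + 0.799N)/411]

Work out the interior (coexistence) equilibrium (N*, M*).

N* ≈ 512, M* ≈ 2.18

Setting both brackets to zero gives the nullclines N + 0.614M = 513 and 0.799N + M = 411.
Substituting M = 411 - 0.799N into the first: N(1 - 0.614·0.799) = 513 - 0.614·411.
So N* = 261/0.509 = 512, and then M* = 411 - 0.799·512 = 2.18.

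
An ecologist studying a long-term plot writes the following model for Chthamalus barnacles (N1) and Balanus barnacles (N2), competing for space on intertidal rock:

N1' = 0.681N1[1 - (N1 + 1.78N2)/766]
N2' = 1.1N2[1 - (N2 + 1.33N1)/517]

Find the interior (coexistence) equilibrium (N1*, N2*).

N1* ≈ 113, N2* ≈ 367

Setting both brackets to zero gives the nullclines N1 + 1.78N2 = 766 and 1.33N1 + N2 = 517.
Substituting N2 = 517 - 1.33N1 into the first: N1(1 - 1.78·1.33) = 766 - 1.78·517.
So N1* = -154/-1.37 = 113, and then N2* = 517 - 1.33·113 = 367.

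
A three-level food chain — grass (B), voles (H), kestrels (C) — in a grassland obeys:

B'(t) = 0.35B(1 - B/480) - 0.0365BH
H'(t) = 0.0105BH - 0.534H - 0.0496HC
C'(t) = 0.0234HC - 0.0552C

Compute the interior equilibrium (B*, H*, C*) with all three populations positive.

From dC/dt = 0: 0.0234H* = 0.0552, so H* = 2.36.
From dB/dt = 0: 0.35(1 - B*/480) = 0.0365·2.36, giving B* = 480·(1 - 0.246) = 362.
From dH/dt = 0: 0.0105·362 - 0.534 = 0.0496C*, so C* = 3.27/0.0496 = 65.8.

B* ≈ 362, H* ≈ 2.36, C* ≈ 65.8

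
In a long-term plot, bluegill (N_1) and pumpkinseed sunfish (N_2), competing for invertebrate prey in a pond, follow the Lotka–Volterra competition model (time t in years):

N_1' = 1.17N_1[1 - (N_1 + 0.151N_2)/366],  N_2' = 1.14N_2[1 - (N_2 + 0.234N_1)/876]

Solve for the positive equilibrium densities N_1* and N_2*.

N_1* ≈ 242, N_2* ≈ 819

Setting both brackets to zero gives the nullclines N_1 + 0.151N_2 = 366 and 0.234N_1 + N_2 = 876.
Substituting N_2 = 876 - 0.234N_1 into the first: N_1(1 - 0.151·0.234) = 366 - 0.151·876.
So N_1* = 234/0.965 = 242, and then N_2* = 876 - 0.234·242 = 819.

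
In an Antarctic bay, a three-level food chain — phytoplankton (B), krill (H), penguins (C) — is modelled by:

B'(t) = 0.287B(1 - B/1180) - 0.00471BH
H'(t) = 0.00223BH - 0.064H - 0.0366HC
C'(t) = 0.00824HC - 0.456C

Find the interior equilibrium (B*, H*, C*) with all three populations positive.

From dC/dt = 0: 0.00824H* = 0.456, so H* = 55.3.
From dB/dt = 0: 0.287(1 - B*/1180) = 0.00471·55.3, giving B* = 1180·(1 - 0.908) = 108.
From dH/dt = 0: 0.00223·108 - 0.064 = 0.0366C*, so C* = 0.178/0.0366 = 4.85.

B* ≈ 108, H* ≈ 55.3, C* ≈ 4.85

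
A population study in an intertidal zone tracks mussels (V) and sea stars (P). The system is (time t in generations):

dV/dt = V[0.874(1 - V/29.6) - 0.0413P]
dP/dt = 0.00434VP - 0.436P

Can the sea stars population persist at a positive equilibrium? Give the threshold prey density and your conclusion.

The predator equation gives dP/dt > 0 only when V > 0.436/0.00434 = 100.
Without the predator, V → K = 29.6. Since 29.6 < 100, the predator cannot invade.

Threshold V = 100; K < 100, so no, the predator goes extinct.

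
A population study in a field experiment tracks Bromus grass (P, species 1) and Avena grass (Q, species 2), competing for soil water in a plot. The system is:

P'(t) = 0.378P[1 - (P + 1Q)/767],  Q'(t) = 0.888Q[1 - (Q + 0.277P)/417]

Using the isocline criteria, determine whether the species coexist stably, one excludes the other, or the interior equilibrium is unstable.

stable coexistence

Compare the nullcline intercepts: K1/α12 = 767/1 = 767 > K2 = 417; K2/α21 = 417/0.277 = 1510 > K1 = 767.
Since both inequalities hold, each species can invade when rare, so the interior equilibrium is stable.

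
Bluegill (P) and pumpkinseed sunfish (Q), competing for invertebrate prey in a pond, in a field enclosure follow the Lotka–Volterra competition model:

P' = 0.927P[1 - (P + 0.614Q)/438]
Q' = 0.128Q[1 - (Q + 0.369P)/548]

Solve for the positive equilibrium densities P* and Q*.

P* ≈ 131, Q* ≈ 500

Setting both brackets to zero gives the nullclines P + 0.614Q = 438 and 0.369P + Q = 548.
Substituting Q = 548 - 0.369P into the first: P(1 - 0.614·0.369) = 438 - 0.614·548.
So P* = 102/0.773 = 131, and then Q* = 548 - 0.369·131 = 500.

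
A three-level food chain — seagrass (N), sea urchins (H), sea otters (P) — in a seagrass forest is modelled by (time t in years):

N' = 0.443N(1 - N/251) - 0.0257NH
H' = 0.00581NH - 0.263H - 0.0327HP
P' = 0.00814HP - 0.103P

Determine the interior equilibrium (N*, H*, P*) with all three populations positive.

From dP/dt = 0: 0.00814H* = 0.103, so H* = 12.7.
From dN/dt = 0: 0.443(1 - N*/251) = 0.0257·12.7, giving N* = 251·(1 - 0.734) = 66.7.
From dH/dt = 0: 0.00581·66.7 - 0.263 = 0.0327P*, so P* = 0.125/0.0327 = 3.82.

N* ≈ 66.7, H* ≈ 12.7, P* ≈ 3.82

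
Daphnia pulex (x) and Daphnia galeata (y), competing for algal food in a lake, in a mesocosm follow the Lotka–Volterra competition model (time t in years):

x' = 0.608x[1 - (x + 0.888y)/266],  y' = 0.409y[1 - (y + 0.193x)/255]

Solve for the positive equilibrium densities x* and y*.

Setting both brackets to zero gives the nullclines x + 0.888y = 266 and 0.193x + y = 255.
Substituting y = 255 - 0.193x into the first: x(1 - 0.888·0.193) = 266 - 0.888·255.
So x* = 39.6/0.829 = 47.7, and then y* = 255 - 0.193·47.7 = 246.

x* ≈ 47.7, y* ≈ 246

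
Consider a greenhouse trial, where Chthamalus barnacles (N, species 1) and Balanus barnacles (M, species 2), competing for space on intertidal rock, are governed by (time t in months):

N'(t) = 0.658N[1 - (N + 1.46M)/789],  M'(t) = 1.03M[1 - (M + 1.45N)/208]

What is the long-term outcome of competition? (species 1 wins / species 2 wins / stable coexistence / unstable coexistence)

Compare the nullcline intercepts: K1/α12 = 789/1.46 = 540 > K2 = 208; K2/α21 = 208/1.45 = 143 < K1 = 789.
Since the inequalities point opposite ways, species 1 can invade but species 2 cannot.

species 1 excludes species 2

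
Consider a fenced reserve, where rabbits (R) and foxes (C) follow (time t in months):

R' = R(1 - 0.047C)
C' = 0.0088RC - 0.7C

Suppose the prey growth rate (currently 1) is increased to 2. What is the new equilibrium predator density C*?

At the interior fixed point, setting dR/dt = 0 with R > 0 fixes C* = (prey growth rate)/(RC coefficient) — independent of the other coefficients.
With the change, C* = 2/0.047 = 42.6; it rises from 21.3.

C* ≈ 42.6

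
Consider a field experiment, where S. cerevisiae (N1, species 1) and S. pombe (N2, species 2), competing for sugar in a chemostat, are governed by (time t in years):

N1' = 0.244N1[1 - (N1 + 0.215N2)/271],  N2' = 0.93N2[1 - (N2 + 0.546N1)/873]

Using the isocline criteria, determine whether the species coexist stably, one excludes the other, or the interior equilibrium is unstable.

stable coexistence

Compare the nullcline intercepts: K1/α12 = 271/0.215 = 1260 > K2 = 873; K2/α21 = 873/0.546 = 1600 > K1 = 271.
Since both inequalities hold, each species can invade when rare, so the interior equilibrium is stable.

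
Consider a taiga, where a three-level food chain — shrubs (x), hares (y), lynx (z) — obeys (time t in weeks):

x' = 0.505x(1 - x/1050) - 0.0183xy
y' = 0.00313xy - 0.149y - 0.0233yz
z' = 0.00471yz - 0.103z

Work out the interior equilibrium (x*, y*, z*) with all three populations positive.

x* ≈ 218, y* ≈ 21.9, z* ≈ 22.9

From dz/dt = 0: 0.00471y* = 0.103, so y* = 21.9.
From dx/dt = 0: 0.505(1 - x*/1050) = 0.0183·21.9, giving x* = 1050·(1 - 0.792) = 218.
From dy/dt = 0: 0.00313·218 - 0.149 = 0.0233z*, so z* = 0.533/0.0233 = 22.9.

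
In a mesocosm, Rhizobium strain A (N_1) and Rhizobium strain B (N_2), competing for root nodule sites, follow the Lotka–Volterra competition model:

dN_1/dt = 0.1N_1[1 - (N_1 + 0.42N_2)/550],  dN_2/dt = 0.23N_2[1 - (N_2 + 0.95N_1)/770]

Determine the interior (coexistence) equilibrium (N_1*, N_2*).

Setting both brackets to zero gives the nullclines N_1 + 0.42N_2 = 550 and 0.95N_1 + N_2 = 770.
Substituting N_2 = 770 - 0.95N_1 into the first: N_1(1 - 0.42·0.95) = 550 - 0.42·770.
So N_1* = 227/0.601 = 377, and then N_2* = 770 - 0.95·377 = 412.

N_1* ≈ 377, N_2* ≈ 412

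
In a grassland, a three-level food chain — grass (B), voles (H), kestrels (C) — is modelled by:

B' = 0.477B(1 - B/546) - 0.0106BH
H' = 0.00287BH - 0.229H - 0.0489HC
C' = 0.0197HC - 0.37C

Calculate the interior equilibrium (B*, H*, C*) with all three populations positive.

From dC/dt = 0: 0.0197H* = 0.37, so H* = 18.8.
From dB/dt = 0: 0.477(1 - B*/546) = 0.0106·18.8, giving B* = 546·(1 - 0.417) = 318.
From dH/dt = 0: 0.00287·318 - 0.229 = 0.0489C*, so C* = 0.684/0.0489 = 14.

B* ≈ 318, H* ≈ 18.8, C* ≈ 14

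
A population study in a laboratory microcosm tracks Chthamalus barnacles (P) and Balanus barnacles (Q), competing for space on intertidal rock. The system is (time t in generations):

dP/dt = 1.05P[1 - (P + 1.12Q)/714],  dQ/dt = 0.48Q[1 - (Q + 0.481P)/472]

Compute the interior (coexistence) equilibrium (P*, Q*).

Setting both brackets to zero gives the nullclines P + 1.12Q = 714 and 0.481P + Q = 472.
Substituting Q = 472 - 0.481P into the first: P(1 - 1.12·0.481) = 714 - 1.12·472.
So P* = 185/0.461 = 402, and then Q* = 472 - 0.481·402 = 279.

P* ≈ 402, Q* ≈ 279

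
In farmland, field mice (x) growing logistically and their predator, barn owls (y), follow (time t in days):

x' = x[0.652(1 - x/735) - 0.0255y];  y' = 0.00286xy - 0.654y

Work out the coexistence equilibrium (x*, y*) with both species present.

From dy/dt = 0 with y > 0: 0.00286x* = 0.654, so x* = 229.
Substitute into dx/dt = 0: 0.652(1 - 229/735) = 0.0255y*.
The bracket is 0.689, giving y* = 0.449/0.0255 = 17.6.

x* ≈ 229, y* ≈ 17.6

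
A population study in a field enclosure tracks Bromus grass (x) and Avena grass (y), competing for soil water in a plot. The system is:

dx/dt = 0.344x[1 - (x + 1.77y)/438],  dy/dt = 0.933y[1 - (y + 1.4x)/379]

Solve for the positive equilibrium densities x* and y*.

Setting both brackets to zero gives the nullclines x + 1.77y = 438 and 1.4x + y = 379.
Substituting y = 379 - 1.4x into the first: x(1 - 1.77·1.4) = 438 - 1.77·379.
So x* = -233/-1.48 = 158, and then y* = 379 - 1.4·158 = 158.

x* ≈ 158, y* ≈ 158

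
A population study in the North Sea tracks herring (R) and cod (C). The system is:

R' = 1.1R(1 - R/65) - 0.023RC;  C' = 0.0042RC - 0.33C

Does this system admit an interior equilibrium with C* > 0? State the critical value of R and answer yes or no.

The predator equation gives dC/dt > 0 only when R > 0.33/0.0042 = 78.6.
Without the predator, R → K = 65. Since 65 < 78.6, the predator cannot invade.

Threshold R = 78.6; K < 78.6, so no, the predator goes extinct.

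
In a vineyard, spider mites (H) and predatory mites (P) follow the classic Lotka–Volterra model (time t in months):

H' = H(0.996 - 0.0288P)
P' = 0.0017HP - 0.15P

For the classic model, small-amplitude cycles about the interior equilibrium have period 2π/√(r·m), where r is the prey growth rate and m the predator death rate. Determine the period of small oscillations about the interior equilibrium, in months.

Here r = 0.996 and m = 0.15, so r·m = 0.149.
ω = √0.149 = 0.387 per month, hence T = 2π/ω ≈ 16.3 months.

T ≈ 16.3 months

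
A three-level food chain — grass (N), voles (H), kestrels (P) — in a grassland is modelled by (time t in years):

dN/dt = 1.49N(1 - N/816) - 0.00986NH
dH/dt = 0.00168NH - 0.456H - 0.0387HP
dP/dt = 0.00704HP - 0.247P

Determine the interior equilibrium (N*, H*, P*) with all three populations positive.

N* ≈ 627, H* ≈ 35.1, P* ≈ 15.4

From dP/dt = 0: 0.00704H* = 0.247, so H* = 35.1.
From dN/dt = 0: 1.49(1 - N*/816) = 0.00986·35.1, giving N* = 816·(1 - 0.232) = 627.
From dH/dt = 0: 0.00168·627 - 0.456 = 0.0387P*, so P* = 0.597/0.0387 = 15.4.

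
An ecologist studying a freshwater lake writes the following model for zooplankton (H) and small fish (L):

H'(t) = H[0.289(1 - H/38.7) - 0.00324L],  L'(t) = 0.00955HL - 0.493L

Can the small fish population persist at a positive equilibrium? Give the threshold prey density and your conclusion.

Threshold H = 51.6; K < 51.6, so no, the predator goes extinct.

The predator equation gives dL/dt > 0 only when H > 0.493/0.00955 = 51.6.
Without the predator, H → K = 38.7. Since 38.7 < 51.6, the predator cannot invade.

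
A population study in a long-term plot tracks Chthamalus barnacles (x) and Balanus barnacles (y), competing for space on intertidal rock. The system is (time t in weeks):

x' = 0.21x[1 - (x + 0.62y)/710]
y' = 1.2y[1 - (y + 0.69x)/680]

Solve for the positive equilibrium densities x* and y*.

x* ≈ 504, y* ≈ 332

Setting both brackets to zero gives the nullclines x + 0.62y = 710 and 0.69x + y = 680.
Substituting y = 680 - 0.69x into the first: x(1 - 0.62·0.69) = 710 - 0.62·680.
So x* = 288/0.572 = 504, and then y* = 680 - 0.69·504 = 332.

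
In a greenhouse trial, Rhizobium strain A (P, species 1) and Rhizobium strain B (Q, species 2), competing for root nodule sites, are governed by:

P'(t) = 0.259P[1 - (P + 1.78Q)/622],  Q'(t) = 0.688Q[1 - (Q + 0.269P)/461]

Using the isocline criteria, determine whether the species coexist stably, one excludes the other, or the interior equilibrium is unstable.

Compare the nullcline intercepts: K1/α12 = 622/1.78 = 349 < K2 = 461; K2/α21 = 461/0.269 = 1710 > K1 = 622.
Since the inequalities point opposite ways, species 2 can invade but species 1 cannot.

species 2 excludes species 1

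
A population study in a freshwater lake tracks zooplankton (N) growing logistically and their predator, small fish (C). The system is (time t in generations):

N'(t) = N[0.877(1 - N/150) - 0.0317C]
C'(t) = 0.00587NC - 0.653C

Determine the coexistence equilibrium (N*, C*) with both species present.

From dC/dt = 0 with C > 0: 0.00587N* = 0.653, so N* = 111.
Substitute into dN/dt = 0: 0.877(1 - 111/150) = 0.0317C*.
The bracket is 0.258, giving C* = 0.227/0.0317 = 7.15.

N* ≈ 111, C* ≈ 7.15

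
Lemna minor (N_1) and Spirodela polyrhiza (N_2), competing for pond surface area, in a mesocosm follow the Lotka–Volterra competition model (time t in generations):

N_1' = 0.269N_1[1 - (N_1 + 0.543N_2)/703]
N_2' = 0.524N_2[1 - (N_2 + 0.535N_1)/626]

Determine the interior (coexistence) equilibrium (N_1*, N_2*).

N_1* ≈ 512, N_2* ≈ 352

Setting both brackets to zero gives the nullclines N_1 + 0.543N_2 = 703 and 0.535N_1 + N_2 = 626.
Substituting N_2 = 626 - 0.535N_1 into the first: N_1(1 - 0.543·0.535) = 703 - 0.543·626.
So N_1* = 363/0.709 = 512, and then N_2* = 626 - 0.535·512 = 352.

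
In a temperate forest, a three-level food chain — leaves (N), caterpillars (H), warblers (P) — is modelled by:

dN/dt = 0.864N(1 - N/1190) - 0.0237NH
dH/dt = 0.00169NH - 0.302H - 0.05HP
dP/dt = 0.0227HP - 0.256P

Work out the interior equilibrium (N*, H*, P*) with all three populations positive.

N* ≈ 822, H* ≈ 11.3, P* ≈ 21.7

From dP/dt = 0: 0.0227H* = 0.256, so H* = 11.3.
From dN/dt = 0: 0.864(1 - N*/1190) = 0.0237·11.3, giving N* = 1190·(1 - 0.309) = 822.
From dH/dt = 0: 0.00169·822 - 0.302 = 0.05P*, so P* = 1.09/0.05 = 21.7.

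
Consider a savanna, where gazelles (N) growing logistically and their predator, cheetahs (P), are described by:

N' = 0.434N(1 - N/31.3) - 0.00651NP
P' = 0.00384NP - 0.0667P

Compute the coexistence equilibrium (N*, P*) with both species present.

From dP/dt = 0 with P > 0: 0.00384N* = 0.0667, so N* = 17.4.
Substitute into dN/dt = 0: 0.434(1 - 17.4/31.3) = 0.00651P*.
The bracket is 0.445, giving P* = 0.193/0.00651 = 29.7.

N* ≈ 17.4, P* ≈ 29.7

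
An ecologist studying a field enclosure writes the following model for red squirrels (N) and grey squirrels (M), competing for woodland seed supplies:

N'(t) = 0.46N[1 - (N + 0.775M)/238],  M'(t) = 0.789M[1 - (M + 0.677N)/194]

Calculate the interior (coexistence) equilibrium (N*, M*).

Setting both brackets to zero gives the nullclines N + 0.775M = 238 and 0.677N + M = 194.
Substituting M = 194 - 0.677N into the first: N(1 - 0.775·0.677) = 238 - 0.775·194.
So N* = 87.7/0.475 = 184, and then M* = 194 - 0.677·184 = 69.2.

N* ≈ 184, M* ≈ 69.2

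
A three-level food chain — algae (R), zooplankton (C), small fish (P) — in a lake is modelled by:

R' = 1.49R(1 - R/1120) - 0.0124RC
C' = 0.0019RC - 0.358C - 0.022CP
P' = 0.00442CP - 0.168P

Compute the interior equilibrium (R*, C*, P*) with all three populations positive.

R* ≈ 766, C* ≈ 38, P* ≈ 49.9

From dP/dt = 0: 0.00442C* = 0.168, so C* = 38.
From dR/dt = 0: 1.49(1 - R*/1120) = 0.0124·38, giving R* = 1120·(1 - 0.316) = 766.
From dC/dt = 0: 0.0019·766 - 0.358 = 0.022P*, so P* = 1.1/0.022 = 49.9.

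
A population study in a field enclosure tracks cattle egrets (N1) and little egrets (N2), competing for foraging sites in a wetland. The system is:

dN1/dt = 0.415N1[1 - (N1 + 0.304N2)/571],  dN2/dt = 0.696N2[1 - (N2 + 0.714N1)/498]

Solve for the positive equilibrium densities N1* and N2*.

Setting both brackets to zero gives the nullclines N1 + 0.304N2 = 571 and 0.714N1 + N2 = 498.
Substituting N2 = 498 - 0.714N1 into the first: N1(1 - 0.304·0.714) = 571 - 0.304·498.
So N1* = 420/0.783 = 536, and then N2* = 498 - 0.714·536 = 115.

N1* ≈ 536, N2* ≈ 115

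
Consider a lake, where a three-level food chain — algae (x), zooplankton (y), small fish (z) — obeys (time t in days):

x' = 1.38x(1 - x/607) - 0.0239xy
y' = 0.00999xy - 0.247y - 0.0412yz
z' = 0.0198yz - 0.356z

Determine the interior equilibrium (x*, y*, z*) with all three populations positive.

x* ≈ 418, y* ≈ 18, z* ≈ 95.4

From dz/dt = 0: 0.0198y* = 0.356, so y* = 18.
From dx/dt = 0: 1.38(1 - x*/607) = 0.0239·18, giving x* = 607·(1 - 0.311) = 418.
From dy/dt = 0: 0.00999·418 - 0.247 = 0.0412z*, so z* = 3.93/0.0412 = 95.4.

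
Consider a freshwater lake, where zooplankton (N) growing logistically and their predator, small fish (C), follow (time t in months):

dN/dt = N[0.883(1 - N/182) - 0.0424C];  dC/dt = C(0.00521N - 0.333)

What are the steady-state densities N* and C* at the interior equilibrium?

From dC/dt = 0 with C > 0: 0.00521N* = 0.333, so N* = 63.9.
Substitute into dN/dt = 0: 0.883(1 - 63.9/182) = 0.0424C*.
The bracket is 0.649, giving C* = 0.573/0.0424 = 13.5.

N* ≈ 63.9, C* ≈ 13.5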